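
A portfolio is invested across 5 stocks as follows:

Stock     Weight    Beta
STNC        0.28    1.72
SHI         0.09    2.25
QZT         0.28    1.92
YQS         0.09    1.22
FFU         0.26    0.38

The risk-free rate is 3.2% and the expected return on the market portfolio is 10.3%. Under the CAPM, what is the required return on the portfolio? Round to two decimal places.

β_P = Σ w_i β_i = 0.28×1.72 + 0.09×2.25 + 0.28×1.92 + 0.09×1.22 + 0.26×0.38 = 1.4303
MRP = 10.3% − 3.2% = 7.10%
E(R_P) = R_f + β_P × MRP = 3.2% + 1.4303 × 7.1% = 13.36%

13.36%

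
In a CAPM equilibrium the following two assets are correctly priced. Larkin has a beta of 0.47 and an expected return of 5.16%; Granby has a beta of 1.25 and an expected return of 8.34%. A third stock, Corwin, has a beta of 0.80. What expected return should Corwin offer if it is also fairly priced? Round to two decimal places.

MRP (SML slope) = (8.34% − 5.16%) / (1.25 − 0.47) = 3.18% / 0.78 = 4.0769%
R_f (intercept) = 5.16% − 0.47 × 4.0769% = 3.2439%
E(R_Corwin) = R_f + β × MRP = 3.2439% + 0.80 × 4.0769% = 6.51%

6.51%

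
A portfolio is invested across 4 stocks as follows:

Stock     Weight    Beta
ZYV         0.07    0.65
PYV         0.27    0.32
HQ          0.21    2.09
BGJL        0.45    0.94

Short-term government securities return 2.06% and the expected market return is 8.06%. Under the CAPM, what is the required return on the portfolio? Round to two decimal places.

8.02%

β_P = Σ w_i β_i = 0.07×0.65 + 0.27×0.32 + 0.21×2.09 + 0.45×0.94 = 0.9938
MRP = 8.06% − 2.06% = 6.00%
E(R_P) = R_f + β_P × MRP = 2.06% + 0.9938 × 6.00% = 8.02%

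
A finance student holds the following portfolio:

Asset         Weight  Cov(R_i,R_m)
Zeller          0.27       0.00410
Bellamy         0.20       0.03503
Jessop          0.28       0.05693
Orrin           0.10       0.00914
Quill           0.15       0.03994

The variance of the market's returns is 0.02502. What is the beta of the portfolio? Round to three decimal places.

β_Zeller = 0.00410 / 0.02502 = 0.1639
β_Bellamy = 0.03503 / 0.02502 = 1.4001
β_Jessop = 0.05693 / 0.02502 = 2.2754
β_Orrin = 0.00914 / 0.02502 = 0.3653
β_Quill = 0.03994 / 0.02502 = 1.5963
β_P = Σ w_i β_i = 0.27×0.1639 + 0.20×1.4001 + 0.28×2.2754 + 0.10×0.3653 + 0.15×1.5963 = 1.2374

1.237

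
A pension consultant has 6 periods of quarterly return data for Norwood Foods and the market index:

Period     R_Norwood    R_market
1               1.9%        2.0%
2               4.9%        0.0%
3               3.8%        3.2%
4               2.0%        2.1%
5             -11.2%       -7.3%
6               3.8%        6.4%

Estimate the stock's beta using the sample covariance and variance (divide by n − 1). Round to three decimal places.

1.138

Mean R_i = (1.9 + 4.9 + 3.8 + 2.0 − 11.2 + 3.8) / 6 = 0.8667%
Mean R_m = (2.0 + 0.0 + 3.2 + 2.1 − 7.3 + 6.4) / 6 = 1.0667%
Σ(R_i − R̄_i)(R_m − R̄_m) = 120.6933  ⇒  Cov = 120.6933 / 5 = 24.1387
Σ(R_m − R̄_m)² = 106.0733  ⇒  Var(R_m) = 106.0733 / 5 = 21.2147
β = Cov / Var(R_m) = 24.1387 / 21.2147 = 1.1378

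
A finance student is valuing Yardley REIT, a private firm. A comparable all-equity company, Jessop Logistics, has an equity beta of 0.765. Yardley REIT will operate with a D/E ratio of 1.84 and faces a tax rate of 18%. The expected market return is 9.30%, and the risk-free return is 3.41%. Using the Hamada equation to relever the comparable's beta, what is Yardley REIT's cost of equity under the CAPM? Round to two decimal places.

β_L = β_U × [1 + (1 − t)(D/E)] = 0.765 × [1 + (1 − 0.18) × 1.84]
    = 0.765 × [1 + 0.82 × 1.84] = 0.765 × 2.5088 = 1.9192
MRP = 9.30% − 3.41% = 5.89%
E(R) = R_f + β_L × MRP = 3.41% + 1.9192 × 5.89% = 14.71%

14.71%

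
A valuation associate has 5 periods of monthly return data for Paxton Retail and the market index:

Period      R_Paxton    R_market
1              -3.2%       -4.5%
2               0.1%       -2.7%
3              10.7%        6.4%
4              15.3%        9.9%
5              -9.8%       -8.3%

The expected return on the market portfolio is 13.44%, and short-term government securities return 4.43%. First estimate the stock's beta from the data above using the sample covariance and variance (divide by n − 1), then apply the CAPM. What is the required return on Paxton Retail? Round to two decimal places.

Mean R_i = (-3.2 + 0.1 + 10.7 + 15.3 − 9.8) / 5 = 2.6200%
Mean R_m = (-4.5 − 2.7 + 6.4 + 9.9 − 8.3) / 5 = 0.1600%
Σ(R_i − R̄_i)(R_m − R̄_m) = 313.3240  ⇒  Cov = 313.3240 / 4 = 78.3310
Σ(R_m − R̄_m)² = 235.2720  ⇒  Var(R_m) = 235.2720 / 4 = 58.8180
β = Cov / Var(R_m) = 78.3310 / 58.8180 = 1.3318
MRP = 13.44% − 4.43% = 9.01%
E(R) = R_f + β × MRP = 4.43% + 1.3318 × 9.01% = 16.43%

16.43%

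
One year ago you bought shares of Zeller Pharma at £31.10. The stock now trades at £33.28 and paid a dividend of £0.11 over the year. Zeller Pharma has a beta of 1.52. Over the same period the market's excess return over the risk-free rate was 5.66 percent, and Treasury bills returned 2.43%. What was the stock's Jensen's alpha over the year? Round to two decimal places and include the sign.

-3.67%

Realised HPR = (P1 + D1 − P0) / P0 = (33.28 + 0.11 − 31.10) / 31.10 = 2.29 / 31.10 = 7.3633%
CAPM required = R_f + β·MRP = 2.43% + 1.52 × 5.66% = 11.0332%
α = realised − required = 7.3633% − 11.0332% = -3.67%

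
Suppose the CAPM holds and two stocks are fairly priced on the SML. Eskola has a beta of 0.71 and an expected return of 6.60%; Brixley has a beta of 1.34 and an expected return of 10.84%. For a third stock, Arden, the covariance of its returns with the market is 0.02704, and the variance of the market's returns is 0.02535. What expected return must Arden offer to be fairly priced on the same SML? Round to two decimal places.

9.00%

MRP = (10.84% − 6.60%) / (1.34 − 0.71) = 6.7302%
R_f = 6.60% − 0.71 × 6.7302% = 1.8216%
β_Arden = Cov / Var(R_m) = 0.02704 / 0.02535 = 1.0667
E(R_Arden) = R_f + β × MRP = 1.8216% + 1.0667 × 6.7302% = 9.00%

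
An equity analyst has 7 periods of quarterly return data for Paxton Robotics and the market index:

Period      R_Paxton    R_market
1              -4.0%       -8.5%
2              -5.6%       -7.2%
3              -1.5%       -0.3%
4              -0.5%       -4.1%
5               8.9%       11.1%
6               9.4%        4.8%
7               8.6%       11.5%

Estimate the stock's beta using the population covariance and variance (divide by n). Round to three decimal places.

0.737

Mean R_i = (-4.0 − 5.6 − 1.5 − 0.5 + 8.9 + 9.4 + 8.6) / 7 = 2.1857%
Mean R_m = (-8.5 − 7.2 − 0.3 − 4.1 + 11.1 + 4.8 + 11.5) / 7 = 1.0429%
Σ(R_i − R̄_i)(R_m − R̄_m) = 303.6743  ⇒  Cov = 303.6743 / 7 = 43.3820
Σ(R_m − R̄_m)² = 411.8771  ⇒  Var(R_m) = 411.8771 / 7 = 58.8396
β = Cov / Var(R_m) = 43.3820 / 58.8396 = 0.7373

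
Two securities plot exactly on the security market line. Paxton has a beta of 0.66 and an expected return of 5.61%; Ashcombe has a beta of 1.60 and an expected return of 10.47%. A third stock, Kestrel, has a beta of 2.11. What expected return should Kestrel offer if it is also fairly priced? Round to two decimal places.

13.11%

MRP (SML slope) = (10.47% − 5.61%) / (1.60 − 0.66) = 4.86% / 0.94 = 5.1702%
R_f (intercept) = 5.61% − 0.66 × 5.1702% = 2.1977%
E(R_Kestrel) = R_f + β × MRP = 2.1977% + 2.11 × 5.1702% = 13.11%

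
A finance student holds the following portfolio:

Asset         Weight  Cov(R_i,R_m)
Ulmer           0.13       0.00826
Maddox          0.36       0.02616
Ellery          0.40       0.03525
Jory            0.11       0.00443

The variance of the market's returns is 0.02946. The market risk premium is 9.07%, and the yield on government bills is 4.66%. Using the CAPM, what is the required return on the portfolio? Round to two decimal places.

β_Ulmer = 0.00826 / 0.02946 = 0.2804
β_Maddox = 0.02616 / 0.02946 = 0.8880
β_Ellery = 0.03525 / 0.02946 = 1.1965
β_Jory = 0.00443 / 0.02946 = 0.1504
β_P = Σ w_i β_i = 0.13×0.2804 + 0.36×0.8880 + 0.40×1.1965 + 0.11×0.1504 = 0.8513
E(R_P) = R_f + β_P × MRP = 4.66% + 0.8513 × 9.07% = 12.38%

12.38%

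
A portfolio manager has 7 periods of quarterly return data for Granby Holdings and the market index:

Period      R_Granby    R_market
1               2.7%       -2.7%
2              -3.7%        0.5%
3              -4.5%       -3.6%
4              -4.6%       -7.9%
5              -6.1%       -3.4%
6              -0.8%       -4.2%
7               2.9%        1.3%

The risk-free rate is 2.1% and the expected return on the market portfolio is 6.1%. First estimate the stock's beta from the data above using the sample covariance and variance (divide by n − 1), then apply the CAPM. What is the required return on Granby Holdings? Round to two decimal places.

4.29%

Mean R_i = (2.7 − 3.7 − 4.5 − 4.6 − 6.1 − 0.8 + 2.9) / 7 = -2.0143%
Mean R_m = (-2.7 + 0.5 − 3.6 − 7.9 − 3.4 − 4.2 + 1.3) / 7 = -2.8571%
Σ(R_i − R̄_i)(R_m − R̄_m) = 30.9843  ⇒  Cov = 30.9843 / 6 = 5.1641
Σ(R_m − R̄_m)² = 56.6571  ⇒  Var(R_m) = 56.6571 / 6 = 9.4429
β = Cov / Var(R_m) = 5.1641 / 9.4429 = 0.5469
MRP = 6.1% − 2.1% = 4.00%
E(R) = R_f + β × MRP = 2.1% + 0.5469 × 4.0% = 4.29%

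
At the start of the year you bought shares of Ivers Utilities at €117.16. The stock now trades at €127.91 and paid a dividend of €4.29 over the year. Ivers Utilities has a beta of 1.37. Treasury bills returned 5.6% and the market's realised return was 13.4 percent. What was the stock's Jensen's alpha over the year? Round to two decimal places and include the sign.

-3.45%

Realised HPR = (P1 + D1 − P0) / P0 = (127.91 + 4.29 − 117.16) / 117.16 = 15.04 / 117.16 = 12.8371%
MRP = 13.4% − 5.6% = 7.80%
CAPM required = R_f + β·MRP = 5.6% + 1.37 × 7.8% = 16.2860%
α = realised − required = 12.8371% − 16.2860% = -3.45%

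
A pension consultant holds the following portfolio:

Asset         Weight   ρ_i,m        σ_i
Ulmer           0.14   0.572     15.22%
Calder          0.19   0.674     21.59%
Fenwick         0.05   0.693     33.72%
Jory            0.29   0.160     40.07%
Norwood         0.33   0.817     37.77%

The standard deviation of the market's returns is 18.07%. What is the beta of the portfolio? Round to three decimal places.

β_Ulmer = 0.572 × 15.22% / 18.07% = 0.4818
β_Calder = 0.674 × 21.59% / 18.07% = 0.8053
β_Fenwick = 0.693 × 33.72% / 18.07% = 1.2932
β_Jory = 0.160 × 40.07% / 18.07% = 0.3548
β_Norwood = 0.817 × 37.77% / 18.07% = 1.7077
β_P = Σ w_i β_i = 0.14×0.4818 + 0.19×0.8053 + 0.05×1.2932 + 0.29×0.3548 + 0.33×1.7077 = 0.9516

0.952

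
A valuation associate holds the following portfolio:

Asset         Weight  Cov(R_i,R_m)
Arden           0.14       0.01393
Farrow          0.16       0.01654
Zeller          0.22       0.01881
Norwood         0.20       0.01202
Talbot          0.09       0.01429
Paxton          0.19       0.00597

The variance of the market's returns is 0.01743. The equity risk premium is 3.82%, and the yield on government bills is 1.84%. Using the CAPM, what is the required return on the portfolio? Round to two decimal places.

β_Arden = 0.01393 / 0.01743 = 0.7992
β_Farrow = 0.01654 / 0.01743 = 0.9489
β_Zeller = 0.01881 / 0.01743 = 1.0792
β_Norwood = 0.01202 / 0.01743 = 0.6896
β_Talbot = 0.01429 / 0.01743 = 0.8199
β_Paxton = 0.00597 / 0.01743 = 0.3425
β_P = Σ w_i β_i = 0.14×0.7992 + 0.16×0.9489 + 0.22×1.0792 + 0.20×0.6896 + 0.09×0.8199 + 0.19×0.3425 = 0.7779
E(R_P) = R_f + β_P × MRP = 1.84% + 0.7779 × 3.82% = 4.81%

4.81%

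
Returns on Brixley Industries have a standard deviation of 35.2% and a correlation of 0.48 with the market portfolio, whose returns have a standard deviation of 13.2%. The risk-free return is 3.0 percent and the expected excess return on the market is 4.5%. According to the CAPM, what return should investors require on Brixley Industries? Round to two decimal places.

β = ρ × σ_i / σ_m = 0.48 × 35.2% / 13.2% = 1.2800
E(R) = 3.0% + 1.2800 × 4.5% = 8.76%

8.76%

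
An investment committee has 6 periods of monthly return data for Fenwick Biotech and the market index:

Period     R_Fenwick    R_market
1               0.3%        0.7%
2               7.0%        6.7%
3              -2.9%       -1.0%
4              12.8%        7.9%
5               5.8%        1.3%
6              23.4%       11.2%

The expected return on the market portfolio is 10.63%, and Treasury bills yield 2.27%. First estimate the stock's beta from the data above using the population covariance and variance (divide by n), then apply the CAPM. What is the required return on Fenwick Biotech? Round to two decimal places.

17.63%

Mean R_i = (0.3 + 7.0 − 2.9 + 12.8 + 5.8 + 23.4) / 6 = 7.7333%
Mean R_m = (0.7 + 6.7 − 1.0 + 7.9 + 1.3 + 11.2) / 6 = 4.4667%
Σ(R_i − R̄_i)(R_m − R̄_m) = 213.4967  ⇒  Cov = 213.4967 / 6 = 35.5828
Σ(R_m − R̄_m)² = 116.2133  ⇒  Var(R_m) = 116.2133 / 6 = 19.3689
β = Cov / Var(R_m) = 35.5828 / 19.3689 = 1.8371
MRP = 10.63% − 2.27% = 8.36%
E(R) = R_f + β × MRP = 2.27% + 1.8371 × 8.36% = 17.63%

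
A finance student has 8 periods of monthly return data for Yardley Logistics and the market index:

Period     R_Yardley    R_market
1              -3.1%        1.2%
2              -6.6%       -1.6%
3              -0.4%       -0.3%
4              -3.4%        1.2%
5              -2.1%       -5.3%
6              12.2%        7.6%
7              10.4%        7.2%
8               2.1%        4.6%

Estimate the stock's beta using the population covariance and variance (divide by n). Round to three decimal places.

1.268

Mean R_i = (-3.1 − 6.6 − 0.4 − 3.4 − 2.1 + 12.2 + 10.4 + 2.1) / 8 = 1.1375%
Mean R_m = (1.2 − 1.6 − 0.3 + 1.2 − 5.3 + 7.6 + 7.2 + 4.6) / 8 = 1.8250%
Σ(R_i − R̄_i)(R_m − R̄_m) = 174.6625  ⇒  Cov = 174.6625 / 8 = 21.8328
Σ(R_m − R̄_m)² = 137.7350  ⇒  Var(R_m) = 137.7350 / 8 = 17.2169
β = Cov / Var(R_m) = 21.8328 / 17.2169 = 1.2681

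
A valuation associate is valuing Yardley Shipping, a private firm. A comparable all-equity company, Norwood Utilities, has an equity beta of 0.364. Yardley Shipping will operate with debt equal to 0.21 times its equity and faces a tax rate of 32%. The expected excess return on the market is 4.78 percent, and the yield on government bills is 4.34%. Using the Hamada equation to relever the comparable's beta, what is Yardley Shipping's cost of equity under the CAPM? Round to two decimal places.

β_L = β_U × [1 + (1 − t)(D/E)] = 0.364 × [1 + (1 − 0.32) × 0.21]
    = 0.364 × [1 + 0.68 × 0.21] = 0.364 × 1.1428 = 0.4160
E(R) = R_f + β_L × MRP = 4.34% + 0.4160 × 4.78% = 6.33%

6.33%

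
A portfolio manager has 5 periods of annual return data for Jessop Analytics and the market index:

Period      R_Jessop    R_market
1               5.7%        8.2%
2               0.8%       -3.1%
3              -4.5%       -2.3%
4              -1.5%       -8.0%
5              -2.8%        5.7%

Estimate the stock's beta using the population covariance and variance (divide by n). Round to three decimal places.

0.285

Mean R_i = (5.7 + 0.8 − 4.5 − 1.5 − 2.8) / 5 = -0.4600%
Mean R_m = (8.2 − 3.1 − 2.3 − 8.0 + 5.7) / 5 = 0.1000%
Σ(R_i − R̄_i)(R_m − R̄_m) = 50.8800  ⇒  Cov = 50.8800 / 5 = 10.1760
Σ(R_m − R̄_m)² = 178.5800  ⇒  Var(R_m) = 178.5800 / 5 = 35.7160
β = Cov / Var(R_m) = 10.1760 / 35.7160 = 0.2849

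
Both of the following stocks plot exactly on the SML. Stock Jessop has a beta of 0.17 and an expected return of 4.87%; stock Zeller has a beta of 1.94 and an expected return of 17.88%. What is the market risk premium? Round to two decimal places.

7.35%

Both satisfy E(R) = R_f + β·MRP, so the slope of the SML is
MRP = (17.88% − 4.87%) / (1.94 − 0.17) = 13.01% / 1.77 = 7.3503%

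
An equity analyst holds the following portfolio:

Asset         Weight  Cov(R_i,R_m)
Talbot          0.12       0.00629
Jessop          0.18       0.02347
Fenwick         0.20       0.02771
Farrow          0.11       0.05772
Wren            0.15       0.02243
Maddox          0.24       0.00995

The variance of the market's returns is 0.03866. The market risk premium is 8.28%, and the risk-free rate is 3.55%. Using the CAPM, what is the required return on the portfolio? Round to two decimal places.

β_Talbot = 0.00629 / 0.03866 = 0.1627
β_Jessop = 0.02347 / 0.03866 = 0.6071
β_Fenwick = 0.02771 / 0.03866 = 0.7168
β_Farrow = 0.05772 / 0.03866 = 1.4930
β_Wren = 0.02243 / 0.03866 = 0.5802
β_Maddox = 0.00995 / 0.03866 = 0.2574
β_P = Σ w_i β_i = 0.12×0.1627 + 0.18×0.6071 + 0.20×0.7168 + 0.11×1.4930 + 0.15×0.5802 + 0.24×0.2574 = 0.5852
E(R_P) = R_f + β_P × MRP = 3.55% + 0.5852 × 8.28% = 8.40%

8.40%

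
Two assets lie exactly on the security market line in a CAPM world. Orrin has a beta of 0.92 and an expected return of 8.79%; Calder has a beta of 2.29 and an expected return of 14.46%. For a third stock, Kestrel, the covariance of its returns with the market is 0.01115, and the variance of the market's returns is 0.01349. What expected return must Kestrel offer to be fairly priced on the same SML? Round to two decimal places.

MRP = (14.46% − 8.79%) / (2.29 − 0.92) = 4.1387%
R_f = 8.79% − 0.92 × 4.1387% = 4.9824%
β_Kestrel = Cov / Var(R_m) = 0.01115 / 0.01349 = 0.8265
E(R_Kestrel) = R_f + β × MRP = 4.9824% + 0.8265 × 4.1387% = 8.40%

8.40%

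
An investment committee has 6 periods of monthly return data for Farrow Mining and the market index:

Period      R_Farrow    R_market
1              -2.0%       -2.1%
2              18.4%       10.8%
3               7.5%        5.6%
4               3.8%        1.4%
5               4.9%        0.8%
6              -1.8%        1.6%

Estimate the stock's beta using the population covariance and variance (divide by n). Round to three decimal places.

Mean R_i = (-2.0 + 18.4 + 7.5 + 3.8 + 4.9 − 1.8) / 6 = 5.1333%
Mean R_m = (-2.1 + 10.8 + 5.6 + 1.4 + 0.8 + 1.6) / 6 = 3.0167%
Σ(R_i − R̄_i)(R_m − R̄_m) = 158.3667  ⇒  Cov = 158.3667 / 6 = 26.3945
Σ(R_m − R̄_m)² = 102.9683  ⇒  Var(R_m) = 102.9683 / 6 = 17.1614
β = Cov / Var(R_m) = 26.3945 / 17.1614 = 1.5380

1.538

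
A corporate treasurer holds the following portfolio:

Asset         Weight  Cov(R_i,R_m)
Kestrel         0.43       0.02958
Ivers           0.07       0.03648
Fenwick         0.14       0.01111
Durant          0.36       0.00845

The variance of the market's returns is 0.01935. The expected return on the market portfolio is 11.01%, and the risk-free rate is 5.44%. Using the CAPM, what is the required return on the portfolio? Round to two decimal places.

β_Kestrel = 0.02958 / 0.01935 = 1.5287
β_Ivers = 0.03648 / 0.01935 = 1.8853
β_Fenwick = 0.01111 / 0.01935 = 0.5742
β_Durant = 0.00845 / 0.01935 = 0.4367
β_P = Σ w_i β_i = 0.43×1.5287 + 0.07×1.8853 + 0.14×0.5742 + 0.36×0.4367 = 1.0269
MRP = 11.01% − 5.44% = 5.57%
E(R_P) = R_f + β_P × MRP = 5.44% + 1.0269 × 5.57% = 11.16%

11.16%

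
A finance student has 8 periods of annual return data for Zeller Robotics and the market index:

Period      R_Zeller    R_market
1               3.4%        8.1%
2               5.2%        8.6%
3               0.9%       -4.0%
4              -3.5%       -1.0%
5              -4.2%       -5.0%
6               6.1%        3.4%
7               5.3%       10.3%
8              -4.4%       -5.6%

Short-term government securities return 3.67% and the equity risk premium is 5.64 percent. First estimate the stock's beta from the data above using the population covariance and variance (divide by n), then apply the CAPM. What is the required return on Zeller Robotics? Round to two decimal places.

Mean R_i = (3.4 + 5.2 + 0.9 − 3.5 − 4.2 + 6.1 + 5.3 − 4.4) / 8 = 1.1000%
Mean R_m = (8.1 + 8.6 − 4.0 − 1.0 − 5.0 + 3.4 + 10.3 − 5.6) / 8 = 1.8500%
Σ(R_i − R̄_i)(R_m − R̄_m) = 176.8500  ⇒  Cov = 176.8500 / 8 = 22.1063
Σ(R_m − R̄_m)² = 303.2000  ⇒  Var(R_m) = 303.2000 / 8 = 37.9000
β = Cov / Var(R_m) = 22.1063 / 37.9000 = 0.5833
E(R) = R_f + β × MRP = 3.67% + 0.5833 × 5.64% = 6.96%

6.96%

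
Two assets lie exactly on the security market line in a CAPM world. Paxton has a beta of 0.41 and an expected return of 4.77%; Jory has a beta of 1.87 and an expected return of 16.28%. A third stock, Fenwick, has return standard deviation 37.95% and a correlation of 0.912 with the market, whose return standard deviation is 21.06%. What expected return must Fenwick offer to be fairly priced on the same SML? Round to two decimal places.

MRP = (16.28% − 4.77%) / (1.87 − 0.41) = 7.8836%
R_f = 4.77% − 0.41 × 7.8836% = 1.5377%
β_Fenwick = ρ·σ_i/σ_m = 0.912 × 37.95 / 21.06 = 1.6434
E(R_Fenwick) = R_f + β × MRP = 1.5377% + 1.6434 × 7.8836% = 14.49%

14.49%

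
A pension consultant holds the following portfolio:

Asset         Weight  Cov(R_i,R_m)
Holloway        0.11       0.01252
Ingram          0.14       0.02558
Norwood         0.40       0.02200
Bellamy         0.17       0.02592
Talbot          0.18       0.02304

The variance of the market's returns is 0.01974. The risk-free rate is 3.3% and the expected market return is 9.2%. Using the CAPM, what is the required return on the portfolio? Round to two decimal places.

β_Holloway = 0.01252 / 0.01974 = 0.6342
β_Ingram = 0.02558 / 0.01974 = 1.2958
β_Norwood = 0.02200 / 0.01974 = 1.1145
β_Bellamy = 0.02592 / 0.01974 = 1.3131
β_Talbot = 0.02304 / 0.01974 = 1.1672
β_P = Σ w_i β_i = 0.11×0.6342 + 0.14×1.2958 + 0.40×1.1145 + 0.17×1.3131 + 0.18×1.1672 = 1.1303
MRP = 9.2% − 3.3% = 5.90%
E(R_P) = R_f + β_P × MRP = 3.3% + 1.1303 × 5.9% = 9.97%

9.97%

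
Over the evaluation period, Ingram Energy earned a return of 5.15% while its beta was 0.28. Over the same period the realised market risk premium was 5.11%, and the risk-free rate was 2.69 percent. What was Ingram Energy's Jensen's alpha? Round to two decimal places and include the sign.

+1.03%

CAPM benchmark = R_f + β(R_m − R_f) = 2.69% + 0.28 × 5.11% = 4.1208%
α = actual − benchmark = 5.15% − 4.1208% = +1.03%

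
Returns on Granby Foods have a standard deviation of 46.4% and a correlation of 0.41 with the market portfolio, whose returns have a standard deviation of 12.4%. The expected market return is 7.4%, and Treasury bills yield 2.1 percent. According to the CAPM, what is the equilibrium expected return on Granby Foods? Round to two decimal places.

β = ρ × σ_i / σ_m = 0.41 × 46.4% / 12.4% = 1.5342
MRP = 7.4% − 2.1% = 5.30%
E(R) = 2.1% + 1.5342 × 5.3% = 10.23%

10.23%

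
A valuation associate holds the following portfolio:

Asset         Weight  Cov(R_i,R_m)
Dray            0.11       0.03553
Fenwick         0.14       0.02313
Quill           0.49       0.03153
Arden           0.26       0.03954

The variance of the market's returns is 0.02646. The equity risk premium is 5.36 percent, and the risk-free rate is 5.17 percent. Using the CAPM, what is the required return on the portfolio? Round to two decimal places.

11.83%

β_Dray = 0.03553 / 0.02646 = 1.3428
β_Fenwick = 0.02313 / 0.02646 = 0.8741
β_Quill = 0.03153 / 0.02646 = 1.1916
β_Arden = 0.03954 / 0.02646 = 1.4943
β_P = Σ w_i β_i = 0.11×1.3428 + 0.14×0.8741 + 0.49×1.1916 + 0.26×1.4943 = 1.2425
E(R_P) = R_f + β_P × MRP = 5.17% + 1.2425 × 5.36% = 11.83%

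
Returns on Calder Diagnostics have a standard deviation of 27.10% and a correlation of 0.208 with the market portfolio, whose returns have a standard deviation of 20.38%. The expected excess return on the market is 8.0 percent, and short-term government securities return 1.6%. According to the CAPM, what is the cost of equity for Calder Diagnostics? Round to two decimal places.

β = ρ × σ_i / σ_m = 0.208 × 27.10% / 20.38% = 0.2766
E(R) = 1.6% + 0.2766 × 8.0% = 3.81%

3.81%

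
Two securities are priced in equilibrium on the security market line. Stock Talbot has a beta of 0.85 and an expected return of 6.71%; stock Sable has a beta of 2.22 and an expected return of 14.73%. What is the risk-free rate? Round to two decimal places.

1.73%

Both satisfy E(R) = R_f + β·MRP, so the slope of the SML is
MRP = (14.73% − 6.71%) / (2.22 − 0.85) = 8.02% / 1.37 = 5.8540%
R_f = E(R_Talbot) − β_Talbot·MRP = 6.71% − 0.85 × 5.8540% = 1.7341%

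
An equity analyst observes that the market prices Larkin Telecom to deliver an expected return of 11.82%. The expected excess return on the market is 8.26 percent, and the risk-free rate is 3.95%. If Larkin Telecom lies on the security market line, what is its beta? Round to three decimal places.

β = (E(R) − R_f) / MRP = (11.82% − 3.95%) / 8.26% = 7.87% / 8.26% = 0.953

0.953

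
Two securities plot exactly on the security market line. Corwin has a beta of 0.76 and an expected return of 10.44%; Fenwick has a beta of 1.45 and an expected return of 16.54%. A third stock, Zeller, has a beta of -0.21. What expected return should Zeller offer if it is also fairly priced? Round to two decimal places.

MRP (SML slope) = (16.54% − 10.44%) / (1.45 − 0.76) = 6.10% / 0.69 = 8.8406%
R_f (intercept) = 10.44% − 0.76 × 8.8406% = 3.7211%
E(R_Zeller) = R_f + β × MRP = 3.7211% + -0.21 × 8.8406% = 1.86%

1.86%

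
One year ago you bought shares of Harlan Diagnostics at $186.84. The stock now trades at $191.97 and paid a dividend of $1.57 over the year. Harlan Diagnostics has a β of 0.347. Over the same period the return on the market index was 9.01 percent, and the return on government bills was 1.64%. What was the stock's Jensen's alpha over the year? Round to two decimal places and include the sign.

Realised HPR = (P1 + D1 − P0) / P0 = (191.97 + 1.57 − 186.84) / 186.84 = 6.70 / 186.84 = 3.5860%
MRP = 9.01% − 1.64% = 7.37%
CAPM required = R_f + β·MRP = 1.64% + 0.347 × 7.37% = 4.19739%
α = realised − required = 3.5860% − 4.19739% = -0.61%

-0.61%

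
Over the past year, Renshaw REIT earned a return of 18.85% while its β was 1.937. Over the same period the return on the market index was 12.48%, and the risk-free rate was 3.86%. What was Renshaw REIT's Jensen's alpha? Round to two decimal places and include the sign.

-1.71%

Market excess return = 12.48% − 3.86% = 8.62%
CAPM benchmark = R_f + β(R_m − R_f) = 3.86% + 1.937 × 8.62% = 20.55694%
α = actual − benchmark = 18.85% − 20.55694% = -1.71%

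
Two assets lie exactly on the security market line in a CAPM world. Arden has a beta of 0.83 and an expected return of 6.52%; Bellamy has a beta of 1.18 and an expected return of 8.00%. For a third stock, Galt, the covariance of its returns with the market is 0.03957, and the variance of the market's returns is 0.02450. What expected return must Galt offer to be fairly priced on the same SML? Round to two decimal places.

9.84%

MRP = (8.00% − 6.52%) / (1.18 − 0.83) = 4.2286%
R_f = 6.52% − 0.83 × 4.2286% = 3.0103%
β_Galt = Cov / Var(R_m) = 0.03957 / 0.02450 = 1.6151
E(R_Galt) = R_f + β × MRP = 3.0103% + 1.6151 × 4.2286% = 9.84%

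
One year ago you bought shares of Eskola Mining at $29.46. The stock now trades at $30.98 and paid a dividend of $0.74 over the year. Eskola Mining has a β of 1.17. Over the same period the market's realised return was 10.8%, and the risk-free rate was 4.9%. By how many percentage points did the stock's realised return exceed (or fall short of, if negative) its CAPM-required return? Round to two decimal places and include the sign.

Realised HPR = (P1 + D1 − P0) / P0 = (30.98 + 0.74 − 29.46) / 29.46 = 2.26 / 29.46 = 7.6714%
MRP = 10.8% − 4.9% = 5.90%
CAPM required = R_f + β·MRP = 4.9% + 1.17 × 5.9% = 11.8030%
α = realised − required = 7.6714% − 11.8030% = -4.13%

-4.13%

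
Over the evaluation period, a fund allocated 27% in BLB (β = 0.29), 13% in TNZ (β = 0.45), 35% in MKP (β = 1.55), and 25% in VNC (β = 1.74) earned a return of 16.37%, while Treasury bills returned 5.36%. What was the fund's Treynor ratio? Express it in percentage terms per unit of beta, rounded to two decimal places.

β_P = 0.27×0.29 + 0.13×0.45 + 0.35×1.55 + 0.25×1.74 = 1.1143
Treynor = (R_P − R_f) / β_P = (16.37% − 5.36%) / 1.1143 = 11.01% / 1.1143 = 9.88%

9.88%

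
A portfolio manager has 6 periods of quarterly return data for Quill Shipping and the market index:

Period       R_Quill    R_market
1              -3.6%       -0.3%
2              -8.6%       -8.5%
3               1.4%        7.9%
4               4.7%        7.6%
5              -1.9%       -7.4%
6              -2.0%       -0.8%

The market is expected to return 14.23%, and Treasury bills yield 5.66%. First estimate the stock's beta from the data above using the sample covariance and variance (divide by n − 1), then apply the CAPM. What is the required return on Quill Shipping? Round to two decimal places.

Mean R_i = (-3.6 − 8.6 + 1.4 + 4.7 − 1.9 − 2.0) / 6 = -1.6667%
Mean R_m = (-0.3 − 8.5 + 7.9 + 7.6 − 7.4 − 0.8) / 6 = -0.2500%
Σ(R_i − R̄_i)(R_m − R̄_m) = 134.1200  ⇒  Cov = 134.1200 / 5 = 26.8240
Σ(R_m − R̄_m)² = 247.5350  ⇒  Var(R_m) = 247.5350 / 5 = 49.5070
β = Cov / Var(R_m) = 26.8240 / 49.5070 = 0.5418
MRP = 14.23% − 5.66% = 8.57%
E(R) = R_f + β × MRP = 5.66% + 0.5418 × 8.57% = 10.30%

10.30%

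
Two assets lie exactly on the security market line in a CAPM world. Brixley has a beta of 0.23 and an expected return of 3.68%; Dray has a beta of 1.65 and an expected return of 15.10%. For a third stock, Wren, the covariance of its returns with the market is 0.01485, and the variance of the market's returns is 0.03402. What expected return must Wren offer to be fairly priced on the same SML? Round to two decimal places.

MRP = (15.10% − 3.68%) / (1.65 − 0.23) = 8.0423%
R_f = 3.68% − 0.23 × 8.0423% = 1.8303%
β_Wren = Cov / Var(R_m) = 0.01485 / 0.03402 = 0.4365
E(R_Wren) = R_f + β × MRP = 1.8303% + 0.4365 × 8.0423% = 5.34%

5.34%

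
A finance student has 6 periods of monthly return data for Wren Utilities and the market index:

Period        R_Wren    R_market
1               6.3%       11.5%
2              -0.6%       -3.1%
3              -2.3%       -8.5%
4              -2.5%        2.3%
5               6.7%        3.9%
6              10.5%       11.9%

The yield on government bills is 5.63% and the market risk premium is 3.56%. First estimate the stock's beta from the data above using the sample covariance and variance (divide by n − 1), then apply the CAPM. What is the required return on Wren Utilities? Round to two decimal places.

Mean R_i = (6.3 − 0.6 − 2.3 − 2.5 + 6.7 + 10.5) / 6 = 3.0167%
Mean R_m = (11.5 − 3.1 − 8.5 + 2.3 + 3.9 + 11.9) / 6 = 3.0000%
Σ(R_i − R̄_i)(R_m − R̄_m) = 184.8900  ⇒  Cov = 184.8900 / 5 = 36.9780
Σ(R_m − R̄_m)² = 322.2200  ⇒  Var(R_m) = 322.2200 / 5 = 64.4440
β = Cov / Var(R_m) = 36.9780 / 64.4440 = 0.5738
E(R) = R_f + β × MRP = 5.63% + 0.5738 × 3.56% = 7.67%

7.67%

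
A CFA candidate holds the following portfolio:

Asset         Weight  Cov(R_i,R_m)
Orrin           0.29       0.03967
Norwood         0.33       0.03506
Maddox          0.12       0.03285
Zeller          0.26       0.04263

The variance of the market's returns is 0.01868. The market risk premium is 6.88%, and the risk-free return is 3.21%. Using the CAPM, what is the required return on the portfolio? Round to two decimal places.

17.24%

β_Orrin = 0.03967 / 0.01868 = 2.1237
β_Norwood = 0.03506 / 0.01868 = 1.8769
β_Maddox = 0.03285 / 0.01868 = 1.7586
β_Zeller = 0.04263 / 0.01868 = 2.2821
β_P = Σ w_i β_i = 0.29×2.1237 + 0.33×1.8769 + 0.12×1.7586 + 0.26×2.2821 = 2.0396
E(R_P) = R_f + β_P × MRP = 3.21% + 2.0396 × 6.88% = 17.24%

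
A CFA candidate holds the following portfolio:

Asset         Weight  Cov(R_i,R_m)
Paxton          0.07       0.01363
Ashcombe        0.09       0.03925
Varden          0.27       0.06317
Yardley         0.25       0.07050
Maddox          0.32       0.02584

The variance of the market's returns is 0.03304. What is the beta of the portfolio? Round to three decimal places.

β_Paxton = 0.01363 / 0.03304 = 0.4125
β_Ashcombe = 0.03925 / 0.03304 = 1.1880
β_Varden = 0.06317 / 0.03304 = 1.9119
β_Yardley = 0.07050 / 0.03304 = 2.1338
β_Maddox = 0.02584 / 0.03304 = 0.7821
β_P = Σ w_i β_i = 0.07×0.4125 + 0.09×1.1880 + 0.27×1.9119 + 0.25×2.1338 + 0.32×0.7821 = 1.4357

1.436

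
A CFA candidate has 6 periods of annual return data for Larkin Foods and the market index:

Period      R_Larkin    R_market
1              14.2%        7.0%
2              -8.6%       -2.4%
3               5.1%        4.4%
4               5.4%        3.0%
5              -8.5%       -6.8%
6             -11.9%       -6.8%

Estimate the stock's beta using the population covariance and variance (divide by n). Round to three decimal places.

Mean R_i = (14.2 − 8.6 + 5.1 + 5.4 − 8.5 − 11.9) / 6 = -0.7167%
Mean R_m = (7.0 − 2.4 + 4.4 + 3.0 − 6.8 − 6.8) / 6 = -0.2667%
Σ(R_i − R̄_i)(R_m − R̄_m) = 296.2533  ⇒  Cov = 296.2533 / 6 = 49.3756
Σ(R_m − R̄_m)² = 175.1733  ⇒  Var(R_m) = 175.1733 / 6 = 29.1956
β = Cov / Var(R_m) = 49.3756 / 29.1956 = 1.6912

1.691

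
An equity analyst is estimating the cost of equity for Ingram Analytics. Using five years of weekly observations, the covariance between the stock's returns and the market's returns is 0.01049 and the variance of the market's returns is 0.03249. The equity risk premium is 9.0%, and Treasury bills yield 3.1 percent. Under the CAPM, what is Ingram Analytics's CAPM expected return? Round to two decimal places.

β = Cov(R_i, R_m) / Var(R_m) = 0.01049 / 0.03249 = 0.3229
E(R) = R_f + β × MRP = 3.1% + 0.3229 × 9.0% = 6.01%

6.01%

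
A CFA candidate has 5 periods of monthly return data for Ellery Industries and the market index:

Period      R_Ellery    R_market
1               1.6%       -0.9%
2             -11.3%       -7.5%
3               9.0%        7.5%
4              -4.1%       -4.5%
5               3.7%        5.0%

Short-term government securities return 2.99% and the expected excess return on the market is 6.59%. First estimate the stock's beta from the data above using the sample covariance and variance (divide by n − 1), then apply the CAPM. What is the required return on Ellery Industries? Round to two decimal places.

10.79%

Mean R_i = (1.6 − 11.3 + 9.0 − 4.1 + 3.7) / 5 = -0.2200%
Mean R_m = (-0.9 − 7.5 + 7.5 − 4.5 + 5.0) / 5 = -0.0800%
Σ(R_i − R̄_i)(R_m − R̄_m) = 187.6720  ⇒  Cov = 187.6720 / 4 = 46.9180
Σ(R_m − R̄_m)² = 158.5280  ⇒  Var(R_m) = 158.5280 / 4 = 39.6320
β = Cov / Var(R_m) = 46.9180 / 39.6320 = 1.1838
E(R) = R_f + β × MRP = 2.99% + 1.1838 × 6.59% = 10.79%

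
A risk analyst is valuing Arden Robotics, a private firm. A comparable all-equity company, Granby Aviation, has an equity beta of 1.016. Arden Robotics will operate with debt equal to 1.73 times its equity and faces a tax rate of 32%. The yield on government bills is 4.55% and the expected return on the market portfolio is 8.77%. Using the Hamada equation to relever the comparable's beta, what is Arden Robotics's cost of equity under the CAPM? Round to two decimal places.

β_L = β_U × [1 + (1 − t)(D/E)] = 1.016 × [1 + (1 − 0.32) × 1.73]
    = 1.016 × [1 + 0.68 × 1.73] = 1.016 × 2.1764 = 2.2112
MRP = 8.77% − 4.55% = 4.22%
E(R) = R_f + β_L × MRP = 4.55% + 2.2112 × 4.22% = 13.88%

13.88%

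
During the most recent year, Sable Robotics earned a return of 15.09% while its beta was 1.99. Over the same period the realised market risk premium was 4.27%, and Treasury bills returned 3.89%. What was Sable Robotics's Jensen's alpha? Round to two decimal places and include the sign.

+2.70%

CAPM benchmark = R_f + β(R_m − R_f) = 3.89% + 1.99 × 4.27% = 12.3873%
α = actual − benchmark = 15.09% − 12.3873% = +2.70%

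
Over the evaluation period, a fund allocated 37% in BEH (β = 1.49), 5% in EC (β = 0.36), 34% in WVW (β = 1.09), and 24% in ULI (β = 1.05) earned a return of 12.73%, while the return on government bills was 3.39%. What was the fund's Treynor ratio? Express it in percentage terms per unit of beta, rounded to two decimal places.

7.84%

β_P = 0.37×1.49 + 0.05×0.36 + 0.34×1.09 + 0.24×1.05 = 1.1919
Treynor = (R_P − R_f) / β_P = (12.73% − 3.39%) / 1.1919 = 9.34% / 1.1919 = 7.84%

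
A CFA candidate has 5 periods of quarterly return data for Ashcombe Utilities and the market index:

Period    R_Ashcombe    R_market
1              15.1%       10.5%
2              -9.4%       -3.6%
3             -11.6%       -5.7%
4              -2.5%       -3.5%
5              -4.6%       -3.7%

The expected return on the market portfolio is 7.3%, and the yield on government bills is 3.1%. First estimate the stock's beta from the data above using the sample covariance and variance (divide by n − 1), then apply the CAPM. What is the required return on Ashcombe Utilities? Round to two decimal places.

9.57%

Mean R_i = (15.1 − 9.4 − 11.6 − 2.5 − 4.6) / 5 = -2.6000%
Mean R_m = (10.5 − 3.6 − 5.7 − 3.5 − 3.7) / 5 = -1.2000%
Σ(R_i − R̄_i)(R_m − R̄_m) = 268.6800  ⇒  Cov = 268.6800 / 4 = 67.1700
Σ(R_m − R̄_m)² = 174.4400  ⇒  Var(R_m) = 174.4400 / 4 = 43.6100
β = Cov / Var(R_m) = 67.1700 / 43.6100 = 1.5402
MRP = 7.3% − 3.1% = 4.20%
E(R) = R_f + β × MRP = 3.1% + 1.5402 × 4.2% = 9.57%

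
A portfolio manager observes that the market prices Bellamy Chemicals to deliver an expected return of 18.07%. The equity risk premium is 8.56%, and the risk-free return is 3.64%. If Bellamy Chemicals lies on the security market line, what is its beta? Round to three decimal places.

β = (E(R) − R_f) / MRP = (18.07% − 3.64%) / 8.56% = 14.43% / 8.56% = 1.686

1.686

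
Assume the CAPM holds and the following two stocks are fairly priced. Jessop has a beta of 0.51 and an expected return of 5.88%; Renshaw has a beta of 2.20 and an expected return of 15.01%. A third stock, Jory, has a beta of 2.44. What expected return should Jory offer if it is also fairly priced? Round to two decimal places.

MRP (SML slope) = (15.01% − 5.88%) / (2.20 − 0.51) = 9.13% / 1.69 = 5.4024%
R_f (intercept) = 5.88% − 0.51 × 5.4024% = 3.1248%
E(R_Jory) = R_f + β × MRP = 3.1248% + 2.44 × 5.4024% = 16.31%

16.31%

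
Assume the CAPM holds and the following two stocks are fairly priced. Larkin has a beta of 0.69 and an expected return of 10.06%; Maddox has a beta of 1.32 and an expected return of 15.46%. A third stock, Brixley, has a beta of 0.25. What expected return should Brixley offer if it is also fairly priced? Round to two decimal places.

6.29%

MRP (SML slope) = (15.46% − 10.06%) / (1.32 − 0.69) = 5.40% / 0.63 = 8.5714%
R_f (intercept) = 10.06% − 0.69 × 8.5714% = 4.1457%
E(R_Brixley) = R_f + β × MRP = 4.1457% + 0.25 × 8.5714% = 6.29%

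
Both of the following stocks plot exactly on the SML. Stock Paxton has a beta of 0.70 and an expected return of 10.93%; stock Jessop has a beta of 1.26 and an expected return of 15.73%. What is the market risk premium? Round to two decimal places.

8.57%

Both satisfy E(R) = R_f + β·MRP, so the slope of the SML is
MRP = (15.73% − 10.93%) / (1.26 − 0.70) = 4.80% / 0.56 = 8.5714%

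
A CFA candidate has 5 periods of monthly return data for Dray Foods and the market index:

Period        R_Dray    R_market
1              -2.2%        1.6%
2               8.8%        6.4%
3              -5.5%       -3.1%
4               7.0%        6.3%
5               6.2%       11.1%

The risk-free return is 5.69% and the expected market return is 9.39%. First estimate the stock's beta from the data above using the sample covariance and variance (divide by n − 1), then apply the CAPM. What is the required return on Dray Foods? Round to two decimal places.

Mean R_i = (-2.2 + 8.8 − 5.5 + 7.0 + 6.2) / 5 = 2.8600%
Mean R_m = (1.6 + 6.4 − 3.1 + 6.3 + 11.1) / 5 = 4.4600%
Σ(R_i − R̄_i)(R_m − R̄_m) = 118.9920  ⇒  Cov = 118.9920 / 4 = 29.7480
Σ(R_m − R̄_m)² = 116.5720  ⇒  Var(R_m) = 116.5720 / 4 = 29.1430
β = Cov / Var(R_m) = 29.7480 / 29.1430 = 1.0208
MRP = 9.39% − 5.69% = 3.70%
E(R) = R_f + β × MRP = 5.69% + 1.0208 × 3.70% = 9.47%

9.47%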